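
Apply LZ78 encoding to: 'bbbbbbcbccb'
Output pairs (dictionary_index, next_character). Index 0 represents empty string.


LZ78 encoding steps:
Dictionary: {0: ''}
Step 1: w='' (idx 0), next='b' -> output (0, 'b'), add 'b' as idx 1
Step 2: w='b' (idx 1), next='b' -> output (1, 'b'), add 'bb' as idx 2
Step 3: w='bb' (idx 2), next='b' -> output (2, 'b'), add 'bbb' as idx 3
Step 4: w='' (idx 0), next='c' -> output (0, 'c'), add 'c' as idx 4
Step 5: w='b' (idx 1), next='c' -> output (1, 'c'), add 'bc' as idx 5
Step 6: w='c' (idx 4), next='b' -> output (4, 'b'), add 'cb' as idx 6


Encoded: [(0, 'b'), (1, 'b'), (2, 'b'), (0, 'c'), (1, 'c'), (4, 'b')]


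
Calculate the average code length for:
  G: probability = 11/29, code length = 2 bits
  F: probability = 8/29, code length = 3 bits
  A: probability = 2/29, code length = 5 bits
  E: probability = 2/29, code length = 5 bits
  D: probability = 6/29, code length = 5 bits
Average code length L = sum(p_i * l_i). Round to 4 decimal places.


Weighted contributions p_i * l_i:
  G: (11/29) * 2 = 22/29
  F: (8/29) * 3 = 24/29
  A: (2/29) * 5 = 10/29
  E: (2/29) * 5 = 10/29
  D: (6/29) * 5 = 30/29
Sum = (22 + 24 + 10 + 10 + 30)/29 = 96/29

L = 96/29 = 3.3103 bits/symbol


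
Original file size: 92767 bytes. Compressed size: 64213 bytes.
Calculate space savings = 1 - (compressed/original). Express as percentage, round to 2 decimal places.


ratio = compressed/original = 64213/92767 = 0.692197
savings = 1 - ratio = 1 - 0.692197 = 0.307803
as a percentage: 0.307803 * 100 = 30.78%

Space savings = 1 - 64213/92767 = 30.78%


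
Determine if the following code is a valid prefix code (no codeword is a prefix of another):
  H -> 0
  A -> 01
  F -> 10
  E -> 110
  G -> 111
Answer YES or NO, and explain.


Checking each pair (does one codeword prefix another?):
  H='0' vs A='01': prefix -- VIOLATION

NO -- this is NOT a valid prefix code. H (0) is a prefix of A (01).


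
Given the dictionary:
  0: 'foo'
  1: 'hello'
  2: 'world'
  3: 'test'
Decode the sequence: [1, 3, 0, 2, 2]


Look up each index in the dictionary:
  1 -> 'hello'
  3 -> 'test'
  0 -> 'foo'
  2 -> 'world'
  2 -> 'world'

Decoded: "hello test foo world world"


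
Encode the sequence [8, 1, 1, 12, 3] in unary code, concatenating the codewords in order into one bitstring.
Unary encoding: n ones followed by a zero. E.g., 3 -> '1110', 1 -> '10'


Encode each number as n ones followed by a terminating 0:
  8 -> 111111110 (9 bits)
  1 -> 10 (2 bits)
  1 -> 10 (2 bits)
  12 -> 1111111111110 (13 bits)
  3 -> 1110 (4 bits)
Total length = 9 + 2 + 2 + 13 + 4 = 30 bits.

Unary([8, 1, 1, 12, 3]) = 111111110101011111111111101110 (30 bits)


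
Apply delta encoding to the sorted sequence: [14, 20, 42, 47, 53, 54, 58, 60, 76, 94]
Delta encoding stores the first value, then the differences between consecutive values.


First value: 14
Deltas:
  20 - 14 = 6
  42 - 20 = 22
  47 - 42 = 5
  53 - 47 = 6
  54 - 53 = 1
  58 - 54 = 4
  60 - 58 = 2
  76 - 60 = 16
  94 - 76 = 18


Delta encoded: [14, 6, 22, 5, 6, 1, 4, 2, 16, 18]


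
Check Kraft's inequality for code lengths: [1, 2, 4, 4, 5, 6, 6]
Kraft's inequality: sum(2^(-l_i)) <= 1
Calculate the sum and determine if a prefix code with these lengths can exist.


Sum = 2^(-1) + 2^(-2) + 2^(-4) + 2^(-4) + 2^(-5) + 2^(-6) + 2^(-6)
    = 0.5 + 0.25 + 0.0625 + 0.0625 + 0.03125 + 0.015625 + 0.015625
    = 60/64 = 0.9375
Since 0.9375 <= 1, Kraft's inequality IS satisfied.
A prefix code with these lengths CAN exist.

Kraft sum = 0.9375. Satisfied.


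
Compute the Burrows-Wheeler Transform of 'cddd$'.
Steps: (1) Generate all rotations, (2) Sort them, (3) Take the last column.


Rotations (sorted):
  0: $cddd -> last char: d
  1: cddd$ -> last char: $
  2: d$cdd -> last char: d
  3: dd$cd -> last char: d
  4: ddd$c -> last char: c


BWT = d$ddc


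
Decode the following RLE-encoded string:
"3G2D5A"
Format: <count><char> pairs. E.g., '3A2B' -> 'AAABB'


Expanding each <count><char> pair:
  3G -> 'GGG'
  2D -> 'DD'
  5A -> 'AAAAA'

Decoded = GGGDDAAAAA


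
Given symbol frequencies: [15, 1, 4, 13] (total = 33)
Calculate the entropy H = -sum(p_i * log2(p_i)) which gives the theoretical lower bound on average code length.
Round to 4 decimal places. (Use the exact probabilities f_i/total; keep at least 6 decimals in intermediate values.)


Per-symbol terms -p_i * log2(p_i) with p_i = f_i/33:
  p = 15/33 = 0.454545: log2(p) = -1.137504, -p*log2(p) = 0.517047
  p = 1/33 = 0.030303: log2(p) = -5.044394, -p*log2(p) = 0.152860
  p = 4/33 = 0.121212: log2(p) = -3.044394, -p*log2(p) = 0.369017
  p = 13/33 = 0.393939: log2(p) = -1.343954, -p*log2(p) = 0.529437
H = 0.517047 + 0.152860 + 0.369017 + 0.529437 = 1.568361

H = 1.5684 bits/symbol


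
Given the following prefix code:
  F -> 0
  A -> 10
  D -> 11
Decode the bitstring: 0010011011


Decoding step by step:
Bits 0 -> F
Bits 0 -> F
Bits 10 -> A
Bits 0 -> F
Bits 11 -> D
Bits 0 -> F
Bits 11 -> D


Decoded message: FFAFDFD


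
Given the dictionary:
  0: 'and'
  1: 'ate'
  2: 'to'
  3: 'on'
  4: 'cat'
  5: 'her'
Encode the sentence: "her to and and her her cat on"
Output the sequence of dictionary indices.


Look up each word in the dictionary:
  'her' -> 5
  'to' -> 2
  'and' -> 0
  'and' -> 0
  'her' -> 5
  'her' -> 5
  'cat' -> 4
  'on' -> 3

Encoded: [5, 2, 0, 0, 5, 5, 4, 3]


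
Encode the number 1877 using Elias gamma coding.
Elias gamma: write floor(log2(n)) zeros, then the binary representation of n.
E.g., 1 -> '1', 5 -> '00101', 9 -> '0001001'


num_bits = floor(log2(1877)) + 1 = 11
leading_zeros = num_bits - 1 = 10
binary(1877) = 11101010101

Elias gamma(1877) = '0000000000' + '11101010101' = 000000000011101010101 (21 bits)


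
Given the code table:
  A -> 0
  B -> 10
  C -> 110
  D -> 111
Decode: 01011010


Decoding:
0 -> A
10 -> B
110 -> C
10 -> B


Result: ABCB


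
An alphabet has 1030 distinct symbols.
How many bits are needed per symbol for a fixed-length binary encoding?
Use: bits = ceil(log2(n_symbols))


log2(1030) = 10.0084
Bracket: 2^10 = 1024 < 1030 <= 2^11 = 2048
So ceil(log2(1030)) = 11

bits = ceil(log2(1030)) = ceil(10.0084) = 11 bits


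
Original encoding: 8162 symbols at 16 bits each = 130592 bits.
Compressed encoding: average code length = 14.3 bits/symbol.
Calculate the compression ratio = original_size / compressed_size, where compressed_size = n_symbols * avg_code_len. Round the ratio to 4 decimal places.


original_size = n_symbols * orig_bits = 8162 * 16 = 130592 bits
compressed_size = n_symbols * avg_code_len = 8162 * 14.3 = 116716.6 bits
ratio = original_size / compressed_size = 130592 / 116716.6 = 1.1189

Compression ratio = 1.1189


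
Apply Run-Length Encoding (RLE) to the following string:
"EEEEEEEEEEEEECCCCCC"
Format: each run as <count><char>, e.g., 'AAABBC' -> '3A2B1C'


Scanning runs left to right:
  i=0: run of 'E' x 13 -> '13E'
  i=13: run of 'C' x 6 -> '6C'

RLE = 13E6C


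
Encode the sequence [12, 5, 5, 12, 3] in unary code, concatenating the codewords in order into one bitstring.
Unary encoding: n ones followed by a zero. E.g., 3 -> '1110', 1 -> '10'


Encode each number as n ones followed by a terminating 0:
  12 -> 1111111111110 (13 bits)
  5 -> 111110 (6 bits)
  5 -> 111110 (6 bits)
  12 -> 1111111111110 (13 bits)
  3 -> 1110 (4 bits)
Total length = 13 + 6 + 6 + 13 + 4 = 42 bits.

Unary([12, 5, 5, 12, 3]) = 111111111111011111011111011111111111101110 (42 bits)


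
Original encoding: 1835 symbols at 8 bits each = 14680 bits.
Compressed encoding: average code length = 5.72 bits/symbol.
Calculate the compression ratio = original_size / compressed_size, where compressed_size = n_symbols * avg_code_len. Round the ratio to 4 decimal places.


original_size = n_symbols * orig_bits = 1835 * 8 = 14680 bits
compressed_size = n_symbols * avg_code_len = 1835 * 5.72 = 10496.2 bits
ratio = original_size / compressed_size = 14680 / 10496.2 = 1.3986

Compression ratio = 1.3986


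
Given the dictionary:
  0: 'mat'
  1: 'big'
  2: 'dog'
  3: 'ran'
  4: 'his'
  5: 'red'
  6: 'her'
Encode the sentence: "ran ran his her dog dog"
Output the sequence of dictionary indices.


Look up each word in the dictionary:
  'ran' -> 3
  'ran' -> 3
  'his' -> 4
  'her' -> 6
  'dog' -> 2
  'dog' -> 2

Encoded: [3, 3, 4, 6, 2, 2]


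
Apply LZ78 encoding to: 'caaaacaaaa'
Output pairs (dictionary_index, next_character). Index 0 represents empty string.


LZ78 encoding steps:
Dictionary: {0: ''}
Step 1: w='' (idx 0), next='c' -> output (0, 'c'), add 'c' as idx 1
Step 2: w='' (idx 0), next='a' -> output (0, 'a'), add 'a' as idx 2
Step 3: w='a' (idx 2), next='a' -> output (2, 'a'), add 'aa' as idx 3
Step 4: w='a' (idx 2), next='c' -> output (2, 'c'), add 'ac' as idx 4
Step 5: w='aa' (idx 3), next='a' -> output (3, 'a'), add 'aaa' as idx 5
Step 6: w='a' (idx 2), end of input -> output (2, '')


Encoded: [(0, 'c'), (0, 'a'), (2, 'a'), (2, 'c'), (3, 'a'), (2, '')]


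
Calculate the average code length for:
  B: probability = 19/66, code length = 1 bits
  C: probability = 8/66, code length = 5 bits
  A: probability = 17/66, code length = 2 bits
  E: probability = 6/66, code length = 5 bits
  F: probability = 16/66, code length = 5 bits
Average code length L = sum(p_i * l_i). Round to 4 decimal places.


Weighted contributions p_i * l_i:
  B: (19/66) * 1 = 19/66
  C: (8/66) * 5 = 40/66
  A: (17/66) * 2 = 34/66
  E: (6/66) * 5 = 30/66
  F: (16/66) * 5 = 80/66
Sum = (19 + 40 + 34 + 30 + 80)/66 = 203/66

L = 203/66 = 3.0758 bits/symbol


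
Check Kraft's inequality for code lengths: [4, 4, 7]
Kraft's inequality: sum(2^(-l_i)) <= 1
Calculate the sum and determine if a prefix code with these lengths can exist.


Sum = 2^(-4) + 2^(-4) + 2^(-7)
    = 0.0625 + 0.0625 + 0.0078125
    = 17/128 = 0.1328125
Since 0.1328125 <= 1, Kraft's inequality IS satisfied.
A prefix code with these lengths CAN exist.

Kraft sum = 0.1328125. Satisfied.


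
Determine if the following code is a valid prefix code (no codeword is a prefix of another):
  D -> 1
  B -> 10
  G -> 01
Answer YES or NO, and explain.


Checking each pair (does one codeword prefix another?):
  D='1' vs B='10': prefix -- VIOLATION

NO -- this is NOT a valid prefix code. D (1) is a prefix of B (10).


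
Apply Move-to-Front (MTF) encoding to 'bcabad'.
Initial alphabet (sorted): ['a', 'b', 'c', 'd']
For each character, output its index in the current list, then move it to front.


MTF encoding:
'b': index 1 in ['a', 'b', 'c', 'd'] -> ['b', 'a', 'c', 'd']
'c': index 2 in ['b', 'a', 'c', 'd'] -> ['c', 'b', 'a', 'd']
'a': index 2 in ['c', 'b', 'a', 'd'] -> ['a', 'c', 'b', 'd']
'b': index 2 in ['a', 'c', 'b', 'd'] -> ['b', 'a', 'c', 'd']
'a': index 1 in ['b', 'a', 'c', 'd'] -> ['a', 'b', 'c', 'd']
'd': index 3 in ['a', 'b', 'c', 'd'] -> ['d', 'a', 'b', 'c']


Output: [1, 2, 2, 2, 1, 3]


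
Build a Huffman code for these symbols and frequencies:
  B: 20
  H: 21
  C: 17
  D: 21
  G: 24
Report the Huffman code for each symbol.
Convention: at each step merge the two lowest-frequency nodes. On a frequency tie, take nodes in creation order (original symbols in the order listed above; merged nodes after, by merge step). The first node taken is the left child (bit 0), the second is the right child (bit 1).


Huffman tree construction:
Step 1: Merge C(17) + B(20) = 37
Step 2: Merge H(21) + D(21) = 42
Step 3: Merge G(24) + (C+B)(37) = 61
Step 4: Merge (H+D)(42) + (G+(C+B))(61) = 103
Read each symbol's code off the tree from the root (left child = 0, right child = 1).

Codes:
  B: 111 (length 3)
  H: 00 (length 2)
  C: 110 (length 3)
  D: 01 (length 2)
  G: 10 (length 2)
Average code length: 243/103 = 2.3592 bits/symbol


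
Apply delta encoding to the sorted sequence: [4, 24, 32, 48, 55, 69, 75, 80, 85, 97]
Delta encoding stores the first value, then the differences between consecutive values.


First value: 4
Deltas:
  24 - 4 = 20
  32 - 24 = 8
  48 - 32 = 16
  55 - 48 = 7
  69 - 55 = 14
  75 - 69 = 6
  80 - 75 = 5
  85 - 80 = 5
  97 - 85 = 12


Delta encoded: [4, 20, 8, 16, 7, 14, 6, 5, 5, 12]


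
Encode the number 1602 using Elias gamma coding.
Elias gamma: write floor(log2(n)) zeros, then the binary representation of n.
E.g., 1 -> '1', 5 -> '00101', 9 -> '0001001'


num_bits = floor(log2(1602)) + 1 = 11
leading_zeros = num_bits - 1 = 10
binary(1602) = 11001000010

Elias gamma(1602) = '0000000000' + '11001000010' = 000000000011001000010 (21 bits)


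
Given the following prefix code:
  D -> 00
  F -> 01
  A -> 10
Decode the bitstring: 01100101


Decoding step by step:
Bits 01 -> F
Bits 10 -> A
Bits 01 -> F
Bits 01 -> F


Decoded message: FAFF


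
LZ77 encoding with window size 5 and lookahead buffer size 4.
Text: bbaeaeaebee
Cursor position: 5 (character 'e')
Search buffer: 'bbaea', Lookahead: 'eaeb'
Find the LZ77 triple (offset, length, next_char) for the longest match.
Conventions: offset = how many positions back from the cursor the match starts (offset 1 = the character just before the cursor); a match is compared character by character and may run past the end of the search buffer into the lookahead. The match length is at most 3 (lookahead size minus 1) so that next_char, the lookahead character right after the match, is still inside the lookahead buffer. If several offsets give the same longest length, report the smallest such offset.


Try each offset into the search buffer:
  offset=1 (pos 4, char 'a'): match length 0
  offset=2 (pos 3, char 'e'): match length 3
  offset=3 (pos 2, char 'a'): match length 0
  offset=4 (pos 1, char 'b'): match length 0
  offset=5 (pos 0, char 'b'): match length 0
Longest match has length 3 at offset 2.
next_char = character at position 5 + 3 = 8 -> 'b'

Best match: offset=2, length=3 (matching 'eae' starting at position 3)
LZ77 triple: (2, 3, 'b')


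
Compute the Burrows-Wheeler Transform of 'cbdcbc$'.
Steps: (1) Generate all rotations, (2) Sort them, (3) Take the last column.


Rotations (sorted):
  0: $cbdcbc -> last char: c
  1: bc$cbdc -> last char: c
  2: bdcbc$c -> last char: c
  3: c$cbdcb -> last char: b
  4: cbc$cbd -> last char: d
  5: cbdcbc$ -> last char: $
  6: dcbc$cb -> last char: b


BWT = cccbd$b


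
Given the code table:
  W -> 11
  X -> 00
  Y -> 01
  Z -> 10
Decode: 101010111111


Decoding:
10 -> Z
10 -> Z
10 -> Z
11 -> W
11 -> W
11 -> W


Result: ZZZWWW


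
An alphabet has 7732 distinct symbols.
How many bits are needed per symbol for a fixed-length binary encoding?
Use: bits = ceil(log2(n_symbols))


log2(7732) = 12.9166
Bracket: 2^12 = 4096 < 7732 <= 2^13 = 8192
So ceil(log2(7732)) = 13

bits = ceil(log2(7732)) = ceil(12.9166) = 13 bits


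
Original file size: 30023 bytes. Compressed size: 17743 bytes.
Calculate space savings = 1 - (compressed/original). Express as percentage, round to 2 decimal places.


ratio = compressed/original = 17743/30023 = 0.59098
savings = 1 - ratio = 1 - 0.59098 = 0.40902
as a percentage: 0.40902 * 100 = 40.9%

Space savings = 1 - 17743/30023 = 40.9%


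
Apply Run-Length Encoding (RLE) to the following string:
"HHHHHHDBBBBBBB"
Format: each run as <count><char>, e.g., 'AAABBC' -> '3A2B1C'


Scanning runs left to right:
  i=0: run of 'H' x 6 -> '6H'
  i=6: run of 'D' x 1 -> '1D'
  i=7: run of 'B' x 7 -> '7B'

RLE = 6H1D7B


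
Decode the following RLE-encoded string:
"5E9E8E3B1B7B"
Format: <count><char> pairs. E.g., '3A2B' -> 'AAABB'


Expanding each <count><char> pair:
  5E -> 'EEEEE'
  9E -> 'EEEEEEEEE'
  8E -> 'EEEEEEEE'
  3B -> 'BBB'
  1B -> 'B'
  7B -> 'BBBBBBB'

Decoded = EEEEEEEEEEEEEEEEEEEEEEBBBBBBBBBBB


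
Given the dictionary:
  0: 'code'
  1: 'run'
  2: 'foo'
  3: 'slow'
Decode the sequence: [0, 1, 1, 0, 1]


Look up each index in the dictionary:
  0 -> 'code'
  1 -> 'run'
  1 -> 'run'
  0 -> 'code'
  1 -> 'run'

Decoded: "code run run code run"


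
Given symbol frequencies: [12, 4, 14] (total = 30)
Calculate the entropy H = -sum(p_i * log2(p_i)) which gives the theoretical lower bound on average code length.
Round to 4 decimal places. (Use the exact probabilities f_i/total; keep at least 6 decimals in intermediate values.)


Per-symbol terms -p_i * log2(p_i) with p_i = f_i/30:
  p = 12/30 = 0.400000: log2(p) = -1.321928, -p*log2(p) = 0.528771
  p = 4/30 = 0.133333: log2(p) = -2.906891, -p*log2(p) = 0.387585
  p = 14/30 = 0.466667: log2(p) = -1.099536, -p*log2(p) = 0.513117
H = 0.528771 + 0.387585 + 0.513117 = 1.429473

H = 1.4295 bits/symbol


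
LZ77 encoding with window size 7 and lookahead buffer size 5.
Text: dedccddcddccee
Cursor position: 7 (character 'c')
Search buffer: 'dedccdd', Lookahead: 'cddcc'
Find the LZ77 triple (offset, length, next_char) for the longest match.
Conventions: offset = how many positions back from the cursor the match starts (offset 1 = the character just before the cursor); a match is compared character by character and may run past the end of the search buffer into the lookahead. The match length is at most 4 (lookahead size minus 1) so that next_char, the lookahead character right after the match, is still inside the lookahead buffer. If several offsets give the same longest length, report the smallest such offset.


Try each offset into the search buffer:
  offset=1 (pos 6, char 'd'): match length 0
  offset=2 (pos 5, char 'd'): match length 0
  offset=3 (pos 4, char 'c'): match length 4
  offset=4 (pos 3, char 'c'): match length 1
  offset=5 (pos 2, char 'd'): match length 0
  offset=6 (pos 1, char 'e'): match length 0
  offset=7 (pos 0, char 'd'): match length 0
Longest match has length 4 at offset 3.
next_char = character at position 7 + 4 = 11 -> 'c'

Best match: offset=3, length=4 (matching 'cddc' starting at position 4)
LZ77 triple: (3, 4, 'c')


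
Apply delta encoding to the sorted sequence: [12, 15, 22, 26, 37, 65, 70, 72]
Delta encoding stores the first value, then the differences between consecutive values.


First value: 12
Deltas:
  15 - 12 = 3
  22 - 15 = 7
  26 - 22 = 4
  37 - 26 = 11
  65 - 37 = 28
  70 - 65 = 5
  72 - 70 = 2


Delta encoded: [12, 3, 7, 4, 11, 28, 5, 2]


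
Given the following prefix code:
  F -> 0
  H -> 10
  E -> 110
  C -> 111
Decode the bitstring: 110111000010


Decoding step by step:
Bits 110 -> E
Bits 111 -> C
Bits 0 -> F
Bits 0 -> F
Bits 0 -> F
Bits 0 -> F
Bits 10 -> H


Decoded message: ECFFFFH


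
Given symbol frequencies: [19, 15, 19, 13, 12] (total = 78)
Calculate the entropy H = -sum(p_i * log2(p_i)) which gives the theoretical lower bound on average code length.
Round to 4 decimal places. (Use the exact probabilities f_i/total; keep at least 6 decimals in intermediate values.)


Per-symbol terms -p_i * log2(p_i) with p_i = f_i/78:
  p = 19/78 = 0.243590: log2(p) = -2.037475, -p*log2(p) = 0.496308
  p = 15/78 = 0.192308: log2(p) = -2.378512, -p*log2(p) = 0.457406
  p = 19/78 = 0.243590: log2(p) = -2.037475, -p*log2(p) = 0.496308
  p = 13/78 = 0.166667: log2(p) = -2.584963, -p*log2(p) = 0.430827
  p = 12/78 = 0.153846: log2(p) = -2.700440, -p*log2(p) = 0.415452
H = 0.496308 + 0.457406 + 0.496308 + 0.430827 + 0.415452 = 2.296301

H = 2.2963 bits/symbol


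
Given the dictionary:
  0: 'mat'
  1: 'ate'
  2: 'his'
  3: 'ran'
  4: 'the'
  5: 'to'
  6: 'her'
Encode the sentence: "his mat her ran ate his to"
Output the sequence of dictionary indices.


Look up each word in the dictionary:
  'his' -> 2
  'mat' -> 0
  'her' -> 6
  'ran' -> 3
  'ate' -> 1
  'his' -> 2
  'to' -> 5

Encoded: [2, 0, 6, 3, 1, 2, 5]


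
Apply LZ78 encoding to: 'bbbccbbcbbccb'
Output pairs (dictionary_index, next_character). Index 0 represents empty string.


LZ78 encoding steps:
Dictionary: {0: ''}
Step 1: w='' (idx 0), next='b' -> output (0, 'b'), add 'b' as idx 1
Step 2: w='b' (idx 1), next='b' -> output (1, 'b'), add 'bb' as idx 2
Step 3: w='' (idx 0), next='c' -> output (0, 'c'), add 'c' as idx 3
Step 4: w='c' (idx 3), next='b' -> output (3, 'b'), add 'cb' as idx 4
Step 5: w='b' (idx 1), next='c' -> output (1, 'c'), add 'bc' as idx 5
Step 6: w='bb' (idx 2), next='c' -> output (2, 'c'), add 'bbc' as idx 6
Step 7: w='cb' (idx 4), end of input -> output (4, '')


Encoded: [(0, 'b'), (1, 'b'), (0, 'c'), (3, 'b'), (1, 'c'), (2, 'c'), (4, '')]


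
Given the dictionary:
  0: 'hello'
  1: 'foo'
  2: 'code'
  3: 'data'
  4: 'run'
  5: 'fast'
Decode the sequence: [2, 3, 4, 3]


Look up each index in the dictionary:
  2 -> 'code'
  3 -> 'data'
  4 -> 'run'
  3 -> 'data'

Decoded: "code data run data"


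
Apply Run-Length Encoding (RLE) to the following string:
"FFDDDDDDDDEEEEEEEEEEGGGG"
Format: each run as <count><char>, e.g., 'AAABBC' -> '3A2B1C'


Scanning runs left to right:
  i=0: run of 'F' x 2 -> '2F'
  i=2: run of 'D' x 8 -> '8D'
  i=10: run of 'E' x 10 -> '10E'
  i=20: run of 'G' x 4 -> '4G'

RLE = 2F8D10E4G


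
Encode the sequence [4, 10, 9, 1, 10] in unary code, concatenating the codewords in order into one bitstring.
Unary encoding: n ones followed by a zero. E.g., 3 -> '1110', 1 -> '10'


Encode each number as n ones followed by a terminating 0:
  4 -> 11110 (5 bits)
  10 -> 11111111110 (11 bits)
  9 -> 1111111110 (10 bits)
  1 -> 10 (2 bits)
  10 -> 11111111110 (11 bits)
Total length = 5 + 11 + 10 + 2 + 11 = 39 bits.

Unary([4, 10, 9, 1, 10]) = 111101111111111011111111101011111111110 (39 bits)


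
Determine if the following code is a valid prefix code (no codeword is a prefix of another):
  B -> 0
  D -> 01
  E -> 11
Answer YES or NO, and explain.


Checking each pair (does one codeword prefix another?):
  B='0' vs D='01': prefix -- VIOLATION

NO -- this is NOT a valid prefix code. B (0) is a prefix of D (01).


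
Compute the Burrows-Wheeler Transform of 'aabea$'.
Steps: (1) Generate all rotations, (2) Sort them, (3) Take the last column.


Rotations (sorted):
  0: $aabea -> last char: a
  1: a$aabe -> last char: e
  2: aabea$ -> last char: $
  3: abea$a -> last char: a
  4: bea$aa -> last char: a
  5: ea$aab -> last char: b


BWT = ae$aab


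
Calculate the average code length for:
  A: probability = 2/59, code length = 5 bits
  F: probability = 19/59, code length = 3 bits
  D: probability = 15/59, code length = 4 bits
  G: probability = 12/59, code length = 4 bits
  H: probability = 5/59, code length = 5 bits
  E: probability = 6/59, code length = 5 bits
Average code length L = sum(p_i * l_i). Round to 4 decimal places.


Weighted contributions p_i * l_i:
  A: (2/59) * 5 = 10/59
  F: (19/59) * 3 = 57/59
  D: (15/59) * 4 = 60/59
  G: (12/59) * 4 = 48/59
  H: (5/59) * 5 = 25/59
  E: (6/59) * 5 = 30/59
Sum = (10 + 57 + 60 + 48 + 25 + 30)/59 = 230/59

L = 230/59 = 3.8983 bits/symbol


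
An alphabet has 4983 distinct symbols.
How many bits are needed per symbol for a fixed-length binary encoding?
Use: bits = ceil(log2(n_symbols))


log2(4983) = 12.2828
Bracket: 2^12 = 4096 < 4983 <= 2^13 = 8192
So ceil(log2(4983)) = 13

bits = ceil(log2(4983)) = ceil(12.2828) = 13 bits


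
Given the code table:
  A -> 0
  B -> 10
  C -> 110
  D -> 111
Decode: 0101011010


Decoding:
0 -> A
10 -> B
10 -> B
110 -> C
10 -> B


Result: ABBCB


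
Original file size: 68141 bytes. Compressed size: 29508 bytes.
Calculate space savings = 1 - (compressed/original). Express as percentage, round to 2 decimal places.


ratio = compressed/original = 29508/68141 = 0.433043
savings = 1 - ratio = 1 - 0.433043 = 0.566957
as a percentage: 0.566957 * 100 = 56.7%

Space savings = 1 - 29508/68141 = 56.7%


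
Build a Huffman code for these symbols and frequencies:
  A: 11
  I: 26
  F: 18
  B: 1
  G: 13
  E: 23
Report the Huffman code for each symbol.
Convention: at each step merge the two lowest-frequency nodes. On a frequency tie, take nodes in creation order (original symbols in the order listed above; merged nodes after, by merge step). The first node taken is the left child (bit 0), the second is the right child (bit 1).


Huffman tree construction:
Step 1: Merge B(1) + A(11) = 12
Step 2: Merge (B+A)(12) + G(13) = 25
Step 3: Merge F(18) + E(23) = 41
Step 4: Merge ((B+A)+G)(25) + I(26) = 51
Step 5: Merge (F+E)(41) + (((B+A)+G)+I)(51) = 92
Read each symbol's code off the tree from the root (left child = 0, right child = 1).

Codes:
  A: 1001 (length 4)
  I: 11 (length 2)
  F: 00 (length 2)
  B: 1000 (length 4)
  G: 101 (length 3)
  E: 01 (length 2)
Average code length: 221/92 = 2.4022 bits/symbol


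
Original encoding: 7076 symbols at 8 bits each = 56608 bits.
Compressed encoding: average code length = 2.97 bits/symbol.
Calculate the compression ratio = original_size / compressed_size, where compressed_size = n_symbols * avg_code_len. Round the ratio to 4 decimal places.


original_size = n_symbols * orig_bits = 7076 * 8 = 56608 bits
compressed_size = n_symbols * avg_code_len = 7076 * 2.97 = 21015.72 bits
ratio = original_size / compressed_size = 56608 / 21015.72 = 2.6936

Compression ratio = 2.6936


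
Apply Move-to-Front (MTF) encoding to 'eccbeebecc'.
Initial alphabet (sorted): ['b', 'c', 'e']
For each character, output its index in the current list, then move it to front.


MTF encoding:
'e': index 2 in ['b', 'c', 'e'] -> ['e', 'b', 'c']
'c': index 2 in ['e', 'b', 'c'] -> ['c', 'e', 'b']
'c': index 0 in ['c', 'e', 'b'] -> ['c', 'e', 'b']
'b': index 2 in ['c', 'e', 'b'] -> ['b', 'c', 'e']
'e': index 2 in ['b', 'c', 'e'] -> ['e', 'b', 'c']
'e': index 0 in ['e', 'b', 'c'] -> ['e', 'b', 'c']
'b': index 1 in ['e', 'b', 'c'] -> ['b', 'e', 'c']
'e': index 1 in ['b', 'e', 'c'] -> ['e', 'b', 'c']
'c': index 2 in ['e', 'b', 'c'] -> ['c', 'e', 'b']
'c': index 0 in ['c', 'e', 'b'] -> ['c', 'e', 'b']


Output: [2, 2, 0, 2, 2, 0, 1, 1, 2, 0]


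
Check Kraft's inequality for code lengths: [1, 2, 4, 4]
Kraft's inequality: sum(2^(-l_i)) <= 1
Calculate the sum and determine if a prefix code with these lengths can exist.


Sum = 2^(-1) + 2^(-2) + 2^(-4) + 2^(-4)
    = 0.5 + 0.25 + 0.0625 + 0.0625
    = 14/16 = 0.875
Since 0.875 <= 1, Kraft's inequality IS satisfied.
A prefix code with these lengths CAN exist.

Kraft sum = 0.875. Satisfied.


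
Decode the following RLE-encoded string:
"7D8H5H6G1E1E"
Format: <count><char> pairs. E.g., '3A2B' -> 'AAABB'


Expanding each <count><char> pair:
  7D -> 'DDDDDDD'
  8H -> 'HHHHHHHH'
  5H -> 'HHHHH'
  6G -> 'GGGGGG'
  1E -> 'E'
  1E -> 'E'

Decoded = DDDDDDDHHHHHHHHHHHHHGGGGGGEE


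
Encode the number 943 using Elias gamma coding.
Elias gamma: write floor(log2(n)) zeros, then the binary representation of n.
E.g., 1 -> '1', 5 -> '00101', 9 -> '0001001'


num_bits = floor(log2(943)) + 1 = 10
leading_zeros = num_bits - 1 = 9
binary(943) = 1110101111

Elias gamma(943) = '000000000' + '1110101111' = 0000000001110101111 (19 bits)


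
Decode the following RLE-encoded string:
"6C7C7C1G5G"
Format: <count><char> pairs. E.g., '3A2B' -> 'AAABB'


Expanding each <count><char> pair:
  6C -> 'CCCCCC'
  7C -> 'CCCCCCC'
  7C -> 'CCCCCCC'
  1G -> 'G'
  5G -> 'GGGGG'

Decoded = CCCCCCCCCCCCCCCCCCCCGGGGGG


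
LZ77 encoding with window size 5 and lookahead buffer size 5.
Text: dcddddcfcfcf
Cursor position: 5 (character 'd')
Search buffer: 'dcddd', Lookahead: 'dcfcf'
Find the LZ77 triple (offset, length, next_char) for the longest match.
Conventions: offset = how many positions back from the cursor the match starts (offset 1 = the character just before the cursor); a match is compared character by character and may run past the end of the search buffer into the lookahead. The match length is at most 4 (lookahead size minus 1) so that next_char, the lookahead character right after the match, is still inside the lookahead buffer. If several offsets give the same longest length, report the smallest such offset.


Try each offset into the search buffer:
  offset=1 (pos 4, char 'd'): match length 1
  offset=2 (pos 3, char 'd'): match length 1
  offset=3 (pos 2, char 'd'): match length 1
  offset=4 (pos 1, char 'c'): match length 0
  offset=5 (pos 0, char 'd'): match length 2
Longest match has length 2 at offset 5.
next_char = character at position 5 + 2 = 7 -> 'f'

Best match: offset=5, length=2 (matching 'dc' starting at position 0)
LZ77 triple: (5, 2, 'f')


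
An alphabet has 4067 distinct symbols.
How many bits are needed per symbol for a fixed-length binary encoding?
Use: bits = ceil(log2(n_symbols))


log2(4067) = 11.9897
Bracket: 2^11 = 2048 < 4067 <= 2^12 = 4096
So ceil(log2(4067)) = 12

bits = ceil(log2(4067)) = ceil(11.9897) = 12 bits


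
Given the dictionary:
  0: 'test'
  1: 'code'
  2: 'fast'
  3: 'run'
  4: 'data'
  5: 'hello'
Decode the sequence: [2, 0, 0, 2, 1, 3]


Look up each index in the dictionary:
  2 -> 'fast'
  0 -> 'test'
  0 -> 'test'
  2 -> 'fast'
  1 -> 'code'
  3 -> 'run'

Decoded: "fast test test fast code run"


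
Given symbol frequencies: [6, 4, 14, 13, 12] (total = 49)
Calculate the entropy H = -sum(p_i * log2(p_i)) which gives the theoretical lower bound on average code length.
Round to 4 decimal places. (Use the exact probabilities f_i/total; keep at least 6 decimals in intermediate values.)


Per-symbol terms -p_i * log2(p_i) with p_i = f_i/49:
  p = 6/49 = 0.122449: log2(p) = -3.029747, -p*log2(p) = 0.370989
  p = 4/49 = 0.081633: log2(p) = -3.614710, -p*log2(p) = 0.295078
  p = 14/49 = 0.285714: log2(p) = -1.807355, -p*log2(p) = 0.516387
  p = 13/49 = 0.265306: log2(p) = -1.914270, -p*log2(p) = 0.507868
  p = 12/49 = 0.244898: log2(p) = -2.029747, -p*log2(p) = 0.497081
H = 0.370989 + 0.295078 + 0.516387 + 0.507868 + 0.497081 = 2.187403

H = 2.1874 bits/symbol


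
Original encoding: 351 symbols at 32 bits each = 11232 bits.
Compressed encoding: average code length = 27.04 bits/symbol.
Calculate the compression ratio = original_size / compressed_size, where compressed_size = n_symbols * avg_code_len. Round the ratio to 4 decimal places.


original_size = n_symbols * orig_bits = 351 * 32 = 11232 bits
compressed_size = n_symbols * avg_code_len = 351 * 27.04 = 9491.04 bits
ratio = original_size / compressed_size = 11232 / 9491.04 = 1.1834

Compression ratio = 1.1834


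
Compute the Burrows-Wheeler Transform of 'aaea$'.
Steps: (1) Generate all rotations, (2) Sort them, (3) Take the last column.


Rotations (sorted):
  0: $aaea -> last char: a
  1: a$aae -> last char: e
  2: aaea$ -> last char: $
  3: aea$a -> last char: a
  4: ea$aa -> last char: a


BWT = ae$aa


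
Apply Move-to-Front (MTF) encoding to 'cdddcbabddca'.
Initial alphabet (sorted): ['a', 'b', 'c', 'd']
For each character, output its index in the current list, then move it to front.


MTF encoding:
'c': index 2 in ['a', 'b', 'c', 'd'] -> ['c', 'a', 'b', 'd']
'd': index 3 in ['c', 'a', 'b', 'd'] -> ['d', 'c', 'a', 'b']
'd': index 0 in ['d', 'c', 'a', 'b'] -> ['d', 'c', 'a', 'b']
'd': index 0 in ['d', 'c', 'a', 'b'] -> ['d', 'c', 'a', 'b']
'c': index 1 in ['d', 'c', 'a', 'b'] -> ['c', 'd', 'a', 'b']
'b': index 3 in ['c', 'd', 'a', 'b'] -> ['b', 'c', 'd', 'a']
'a': index 3 in ['b', 'c', 'd', 'a'] -> ['a', 'b', 'c', 'd']
'b': index 1 in ['a', 'b', 'c', 'd'] -> ['b', 'a', 'c', 'd']
'd': index 3 in ['b', 'a', 'c', 'd'] -> ['d', 'b', 'a', 'c']
'd': index 0 in ['d', 'b', 'a', 'c'] -> ['d', 'b', 'a', 'c']
'c': index 3 in ['d', 'b', 'a', 'c'] -> ['c', 'd', 'b', 'a']
'a': index 3 in ['c', 'd', 'b', 'a'] -> ['a', 'c', 'd', 'b']


Output: [2, 3, 0, 0, 1, 3, 3, 1, 3, 0, 3, 3]


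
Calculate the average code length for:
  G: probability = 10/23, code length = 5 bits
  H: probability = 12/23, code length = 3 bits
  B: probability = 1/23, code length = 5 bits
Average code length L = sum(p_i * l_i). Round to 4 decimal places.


Weighted contributions p_i * l_i:
  G: (10/23) * 5 = 50/23
  H: (12/23) * 3 = 36/23
  B: (1/23) * 5 = 5/23
Sum = (50 + 36 + 5)/23 = 91/23

L = 91/23 = 3.9565 bits/symbol


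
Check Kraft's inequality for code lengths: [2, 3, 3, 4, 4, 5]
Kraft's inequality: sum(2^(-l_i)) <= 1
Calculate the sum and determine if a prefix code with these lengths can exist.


Sum = 2^(-2) + 2^(-3) + 2^(-3) + 2^(-4) + 2^(-4) + 2^(-5)
    = 0.25 + 0.125 + 0.125 + 0.0625 + 0.0625 + 0.03125
    = 21/32 = 0.65625
Since 0.65625 <= 1, Kraft's inequality IS satisfied.
A prefix code with these lengths CAN exist.

Kraft sum = 0.65625. Satisfied.


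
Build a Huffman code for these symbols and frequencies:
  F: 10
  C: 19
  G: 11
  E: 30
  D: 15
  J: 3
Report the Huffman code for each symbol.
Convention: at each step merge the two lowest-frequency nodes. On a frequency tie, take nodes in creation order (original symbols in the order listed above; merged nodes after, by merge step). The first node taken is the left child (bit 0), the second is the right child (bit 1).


Huffman tree construction:
Step 1: Merge J(3) + F(10) = 13
Step 2: Merge G(11) + (J+F)(13) = 24
Step 3: Merge D(15) + C(19) = 34
Step 4: Merge (G+(J+F))(24) + E(30) = 54
Step 5: Merge (D+C)(34) + ((G+(J+F))+E)(54) = 88
Read each symbol's code off the tree from the root (left child = 0, right child = 1).

Codes:
  F: 1011 (length 4)
  C: 01 (length 2)
  G: 100 (length 3)
  E: 11 (length 2)
  D: 00 (length 2)
  J: 1010 (length 4)
Average code length: 213/88 = 2.4205 bits/symbol


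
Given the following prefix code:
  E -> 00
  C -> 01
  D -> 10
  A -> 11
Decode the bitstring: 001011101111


Decoding step by step:
Bits 00 -> E
Bits 10 -> D
Bits 11 -> A
Bits 10 -> D
Bits 11 -> A
Bits 11 -> A


Decoded message: EDADAA


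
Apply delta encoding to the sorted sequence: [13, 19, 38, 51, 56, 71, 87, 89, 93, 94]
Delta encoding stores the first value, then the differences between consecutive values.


First value: 13
Deltas:
  19 - 13 = 6
  38 - 19 = 19
  51 - 38 = 13
  56 - 51 = 5
  71 - 56 = 15
  87 - 71 = 16
  89 - 87 = 2
  93 - 89 = 4
  94 - 93 = 1


Delta encoded: [13, 6, 19, 13, 5, 15, 16, 2, 4, 1]


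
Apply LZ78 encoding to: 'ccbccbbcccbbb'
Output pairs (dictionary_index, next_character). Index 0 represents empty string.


LZ78 encoding steps:
Dictionary: {0: ''}
Step 1: w='' (idx 0), next='c' -> output (0, 'c'), add 'c' as idx 1
Step 2: w='c' (idx 1), next='b' -> output (1, 'b'), add 'cb' as idx 2
Step 3: w='c' (idx 1), next='c' -> output (1, 'c'), add 'cc' as idx 3
Step 4: w='' (idx 0), next='b' -> output (0, 'b'), add 'b' as idx 4
Step 5: w='b' (idx 4), next='c' -> output (4, 'c'), add 'bc' as idx 5
Step 6: w='cc' (idx 3), next='b' -> output (3, 'b'), add 'ccb' as idx 6
Step 7: w='b' (idx 4), next='b' -> output (4, 'b'), add 'bb' as idx 7


Encoded: [(0, 'c'), (1, 'b'), (1, 'c'), (0, 'b'), (4, 'c'), (3, 'b'), (4, 'b')]


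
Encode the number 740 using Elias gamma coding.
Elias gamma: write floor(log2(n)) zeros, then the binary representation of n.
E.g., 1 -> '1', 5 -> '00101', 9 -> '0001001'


num_bits = floor(log2(740)) + 1 = 10
leading_zeros = num_bits - 1 = 9
binary(740) = 1011100100

Elias gamma(740) = '000000000' + '1011100100' = 0000000001011100100 (19 bits)


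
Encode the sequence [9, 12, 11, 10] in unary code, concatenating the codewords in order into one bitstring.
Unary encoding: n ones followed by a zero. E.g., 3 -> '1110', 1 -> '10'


Encode each number as n ones followed by a terminating 0:
  9 -> 1111111110 (10 bits)
  12 -> 1111111111110 (13 bits)
  11 -> 111111111110 (12 bits)
  10 -> 11111111110 (11 bits)
Total length = 10 + 13 + 12 + 11 = 46 bits.

Unary([9, 12, 11, 10]) = 1111111110111111111111011111111111011111111110 (46 bits)


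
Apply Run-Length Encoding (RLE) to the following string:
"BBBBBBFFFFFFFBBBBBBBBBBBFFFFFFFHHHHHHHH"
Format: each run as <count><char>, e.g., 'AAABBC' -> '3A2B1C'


Scanning runs left to right:
  i=0: run of 'B' x 6 -> '6B'
  i=6: run of 'F' x 7 -> '7F'
  i=13: run of 'B' x 11 -> '11B'
  i=24: run of 'F' x 7 -> '7F'
  i=31: run of 'H' x 8 -> '8H'

RLE = 6B7F11B7F8H


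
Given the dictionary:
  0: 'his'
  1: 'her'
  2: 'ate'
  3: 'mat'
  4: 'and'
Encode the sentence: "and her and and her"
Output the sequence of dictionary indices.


Look up each word in the dictionary:
  'and' -> 4
  'her' -> 1
  'and' -> 4
  'and' -> 4
  'her' -> 1

Encoded: [4, 1, 4, 4, 1]


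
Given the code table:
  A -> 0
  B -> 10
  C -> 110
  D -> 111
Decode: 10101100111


Decoding:
10 -> B
10 -> B
110 -> C
0 -> A
111 -> D


Result: BBCAD


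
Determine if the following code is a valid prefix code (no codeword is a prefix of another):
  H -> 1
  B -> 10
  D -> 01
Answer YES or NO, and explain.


Checking each pair (does one codeword prefix another?):
  H='1' vs B='10': prefix -- VIOLATION

NO -- this is NOT a valid prefix code. H (1) is a prefix of B (10).


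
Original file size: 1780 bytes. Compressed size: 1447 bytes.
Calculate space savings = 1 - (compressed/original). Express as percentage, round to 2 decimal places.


ratio = compressed/original = 1447/1780 = 0.812921
savings = 1 - ratio = 1 - 0.812921 = 0.187079
as a percentage: 0.187079 * 100 = 18.71%

Space savings = 1 - 1447/1780 = 18.71%


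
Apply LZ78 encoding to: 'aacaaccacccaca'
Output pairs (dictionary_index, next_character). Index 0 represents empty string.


LZ78 encoding steps:
Dictionary: {0: ''}
Step 1: w='' (idx 0), next='a' -> output (0, 'a'), add 'a' as idx 1
Step 2: w='a' (idx 1), next='c' -> output (1, 'c'), add 'ac' as idx 2
Step 3: w='a' (idx 1), next='a' -> output (1, 'a'), add 'aa' as idx 3
Step 4: w='' (idx 0), next='c' -> output (0, 'c'), add 'c' as idx 4
Step 5: w='c' (idx 4), next='a' -> output (4, 'a'), add 'ca' as idx 5
Step 6: w='c' (idx 4), next='c' -> output (4, 'c'), add 'cc' as idx 6
Step 7: w='ca' (idx 5), next='c' -> output (5, 'c'), add 'cac' as idx 7
Step 8: w='a' (idx 1), end of input -> output (1, '')


Encoded: [(0, 'a'), (1, 'c'), (1, 'a'), (0, 'c'), (4, 'a'), (4, 'c'), (5, 'c'), (1, '')]


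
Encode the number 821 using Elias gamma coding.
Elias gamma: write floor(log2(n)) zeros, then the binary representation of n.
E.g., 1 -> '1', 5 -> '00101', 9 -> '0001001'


num_bits = floor(log2(821)) + 1 = 10
leading_zeros = num_bits - 1 = 9
binary(821) = 1100110101

Elias gamma(821) = '000000000' + '1100110101' = 0000000001100110101 (19 bits)


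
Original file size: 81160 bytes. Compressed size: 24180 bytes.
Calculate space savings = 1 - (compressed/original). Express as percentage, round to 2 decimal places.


ratio = compressed/original = 24180/81160 = 0.29793
savings = 1 - ratio = 1 - 0.29793 = 0.70207
as a percentage: 0.70207 * 100 = 70.21%

Space savings = 1 - 24180/81160 = 70.21%


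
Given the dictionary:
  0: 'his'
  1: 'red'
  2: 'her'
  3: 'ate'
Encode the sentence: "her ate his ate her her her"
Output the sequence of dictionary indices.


Look up each word in the dictionary:
  'her' -> 2
  'ate' -> 3
  'his' -> 0
  'ate' -> 3
  'her' -> 2
  'her' -> 2
  'her' -> 2

Encoded: [2, 3, 0, 3, 2, 2, 2]


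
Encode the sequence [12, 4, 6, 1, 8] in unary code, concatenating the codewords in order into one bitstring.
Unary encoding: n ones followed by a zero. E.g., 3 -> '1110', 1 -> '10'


Encode each number as n ones followed by a terminating 0:
  12 -> 1111111111110 (13 bits)
  4 -> 11110 (5 bits)
  6 -> 1111110 (7 bits)
  1 -> 10 (2 bits)
  8 -> 111111110 (9 bits)
Total length = 13 + 5 + 7 + 2 + 9 = 36 bits.

Unary([12, 4, 6, 1, 8]) = 111111111111011110111111010111111110 (36 bits)


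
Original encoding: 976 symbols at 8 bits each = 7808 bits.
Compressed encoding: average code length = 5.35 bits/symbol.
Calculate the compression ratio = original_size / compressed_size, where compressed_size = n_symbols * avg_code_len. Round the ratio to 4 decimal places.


original_size = n_symbols * orig_bits = 976 * 8 = 7808 bits
compressed_size = n_symbols * avg_code_len = 976 * 5.35 = 5221.6 bits
ratio = original_size / compressed_size = 7808 / 5221.6 = 1.4953

Compression ratio = 1.4953


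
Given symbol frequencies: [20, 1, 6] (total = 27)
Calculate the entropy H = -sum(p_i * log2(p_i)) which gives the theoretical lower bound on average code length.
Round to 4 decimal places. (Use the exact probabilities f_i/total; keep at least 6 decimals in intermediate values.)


Per-symbol terms -p_i * log2(p_i) with p_i = f_i/27:
  p = 20/27 = 0.740741: log2(p) = -0.432959, -p*log2(p) = 0.320711
  p = 1/27 = 0.037037: log2(p) = -4.754888, -p*log2(p) = 0.176107
  p = 6/27 = 0.222222: log2(p) = -2.169925, -p*log2(p) = 0.482206
H = 0.320711 + 0.176107 + 0.482206 = 0.979024

H = 0.979 bits/symbol
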